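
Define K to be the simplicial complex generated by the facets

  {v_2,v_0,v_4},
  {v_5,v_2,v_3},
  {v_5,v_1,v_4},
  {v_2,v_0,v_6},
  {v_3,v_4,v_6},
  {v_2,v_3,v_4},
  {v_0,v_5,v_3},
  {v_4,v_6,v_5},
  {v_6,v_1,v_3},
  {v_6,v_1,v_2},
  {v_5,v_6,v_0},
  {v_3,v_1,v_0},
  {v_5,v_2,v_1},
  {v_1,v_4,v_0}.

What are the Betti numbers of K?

b_0 = 1, b_1 = 2, b_2 = 1.

Order the vertices as v_0 < v_1 < v_2 < v_3 < v_4 < v_5 < v_6. Listing each simplex with vertices in this order, K has dimension 2 with simplices:

  0-simplices (7): [v_0], [v_1], [v_2], [v_3], [v_4], [v_5], [v_6]
  1-simplices (21): (21 of them)
  2-simplices (14): (14 of them)

giving chain groups C_0 ≅ Z^7, C_1 ≅ Z^21, C_2 ≅ Z^14.

Boundary ∂_1: C_1 → C_0 is given by ∂[p,q] = [q] − [p].
The resulting 7×21 matrix has rank 6, and its Smith normal form has invariant factors (1,1,1,1,1,1).

∂_2: C_2 → C_1 maps a triangle to the signed sum of its edges. For instance
  ∂[v_0,v_2,v_6] = [v_2,v_6] − [v_0,v_6] + [v_0,v_2],
  ∂[v_3,v_4,v_6] = [v_4,v_6] − [v_3,v_6] + [v_3,v_4].
The resulting 21×14 matrix has rank 13, and its Smith normal form has invariant factors (1,1,1,1,1,1,1,1,1,1,1,1,1).

Computing H_k = (kernel of ∂_k) / (image of ∂_{k+1}):

  H_0: rank C_0 − rank ∂_1 = 7 − 6 = 1, and the invariant factors of ∂_1 are all 1, so H_0 ≅ Z.
  H_1: rank ker ∂_1 − rank ∂_2 = (21 − 6) − 13 = 2, and the invariant factors of ∂_2 are all 1, so H_1 ≅ Z^2.
  H_2: rank ker ∂_2 − rank ∂_3 = (14 − 13) − 0 = 1, and there is no ∂_3, so H_2 ≅ Z.

Hence the Betti numbers are b_0 = 1, b_1 = 2, b_2 = 1.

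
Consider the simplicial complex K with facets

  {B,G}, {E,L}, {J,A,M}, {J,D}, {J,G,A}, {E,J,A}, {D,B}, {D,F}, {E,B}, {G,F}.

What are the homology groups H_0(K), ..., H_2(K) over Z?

H_0 ≅ Z,  H_1 ≅ Z^3,  H_2 = 0.

Take the total order A < B < D < E < F < G < J < L < M on the vertex set. Then K (dimension 2) consists of the simplices:

  0-simplices (9): A, B, D, E, F, G, J, L, M
  1-simplices (14): AE, AG, AJ, AM, BD, BE, BG, DF, DJ, EJ, EL, FG, GJ, JM
  2-simplices (3): AEJ, AGJ, AJM

giving chain groups C_0 ≅ Z^9, C_1 ≅ Z^14, C_2 ≅ Z^3.

Boundary ∂_1: C_1 → C_0 maps an edge to its endpoints' difference, ∂[p,q] = q − p.
The resulting 9×14 matrix has rank 8, and its Smith normal form has invariant factors (1,1,1,1,1,1,1,1).

The boundary map ∂_2: C_2 → C_1 acts by ∂[p,q,r] = [q,r] − [p,r] + [p,q]. For instance
  ∂AGJ = GJ − AJ + AG,
  ∂AEJ = EJ − AJ + AE.
This gives a 14×3 integer matrix of rank 3; reducing to Smith normal form yields diagonal entries (1,1,1).

Computing H_k = (kernel of ∂_k) / (image of ∂_{k+1}):

  H_0: rank C_0 − rank ∂_1 = 9 − 8 = 1, and the invariant factors of ∂_1 are all 1, so H_0 ≅ Z.
  H_1: rank ker ∂_1 − rank ∂_2 = (14 − 8) − 3 = 3, and the invariant factors of ∂_2 are all 1, so H_1 ≅ Z^3.
  H_2: rank ker ∂_2 − rank ∂_3 = (3 − 3) − 0 = 0, and there is no ∂_3, so H_2 ≅ 0.

As a check, the Euler characteristic is 9 − 14 + 3 = -2, which agrees with 1 − 3 + 0 = -2.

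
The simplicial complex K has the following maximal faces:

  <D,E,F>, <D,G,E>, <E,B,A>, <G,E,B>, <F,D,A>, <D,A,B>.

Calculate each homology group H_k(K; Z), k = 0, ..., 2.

H_0 = Z,  H_1 = Z,  H_2 = 0.

Take the total order A < B < D < E < F < G on the vertex set. Then K (dimension 2) consists of the simplices:

  0-simplices (6): A, B, D, E, F, G
  1-simplices (12): AB, AD, AE, AF, BD, BE, BG, DE, DF, DG, EF, EG
  2-simplices (6): ABD, ABE, ADF, BEG, DEF, DEG

Hence C_0 ≅ Z^6, C_1 ≅ Z^12, C_2 ≅ Z^6.

Boundary ∂_1: C_1 → C_0 maps an edge to its endpoints' difference, ∂[p,q] = q − p. For instance
  ∂AB = B − A.
This gives a 6×12 integer matrix of rank 5; reducing to Smith normal form yields diagonal entries (1,1,1,1,1).

Boundary ∂_2: C_2 → C_1 maps a triangle to the signed sum of its edges. For instance
  ∂ABE = BE − AE + AB,
  ∂ADF = DF − AF + AD.
This gives a 12×6 integer matrix of rank 6; reducing to Smith normal form yields diagonal entries (1,1,1,1,1,1).

From H_k ≅ ker(∂_k) / im(∂_{k+1}) we obtain:

  H_0: rank C_0 − rank ∂_1 = 6 − 5 = 1, and the invariant factors of ∂_1 are all 1, so H_0 ≅ Z.
  H_1: rank ker ∂_1 − rank ∂_2 = (12 − 5) − 6 = 1, and the invariant factors of ∂_2 are all 1, so H_1 ≅ Z.
  H_2: rank ker ∂_2 − rank ∂_3 = (6 − 6) − 0 = 0, and there is no ∂_3, so H_2 ≅ 0.

As a check, the Euler characteristic is 6 − 12 + 6 = 0, which agrees with 1 − 1 + 0 = 0.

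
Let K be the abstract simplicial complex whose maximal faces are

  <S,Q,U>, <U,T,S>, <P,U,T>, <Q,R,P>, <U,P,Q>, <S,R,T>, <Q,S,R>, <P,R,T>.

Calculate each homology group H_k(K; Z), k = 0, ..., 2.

Take the total order P < Q < R < S < T < U on the vertex set. Then K (dimension 2) consists of the simplices:

  0-simplices (6): P, Q, R, S, T, U
  1-simplices (12): PQ, PR, PT, PU, QR, QS, QU, RS, RT, ST, SU, TU
  2-simplices (8): PQR, PQU, PRT, PTU, QRS, QSU, RST, STU

giving chain groups C_0 ≅ Z^6, C_1 ≅ Z^12, C_2 ≅ Z^8.

Boundary ∂_1: C_1 → C_0 is given by ∂[p,q] = [q] − [p].
The resulting 6×12 matrix has rank 5, and its Smith normal form has invariant factors (1,1,1,1,1).

Boundary ∂_2: C_2 → C_1 acts by ∂[p,q,r] = [q,r] − [p,r] + [p,q]. For instance
  ∂QRS = RS − QS + QR,
  ∂RST = ST − RT + RS.
The 12×8 boundary matrix has rank 7 and Smith normal form diag(1,1,1,1,1,1,1).

From H_k ≅ ker(∂_k) / im(∂_{k+1}) we obtain:

  H_0: rank C_0 − rank ∂_1 = 6 − 5 = 1, and the invariant factors of ∂_1 are all 1, so H_0 ≅ Z.
  H_1: rank ker ∂_1 − rank ∂_2 = (12 − 5) − 7 = 0, and the invariant factors of ∂_2 are all 1, so H_1 ≅ 0.
  H_2: rank ker ∂_2 − rank ∂_3 = (8 − 7) − 0 = 1, and there is no ∂_3, so H_2 ≅ Z.

H_0 = Z,  H_1 = 0,  H_2 = Z.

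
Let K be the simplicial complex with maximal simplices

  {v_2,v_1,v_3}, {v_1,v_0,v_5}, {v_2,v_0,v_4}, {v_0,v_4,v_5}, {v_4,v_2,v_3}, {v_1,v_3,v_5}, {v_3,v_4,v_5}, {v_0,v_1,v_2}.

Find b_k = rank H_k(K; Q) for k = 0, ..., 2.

Fix the vertex order v_0 < v_1 < v_2 < v_3 < v_4 < v_5 and write every simplex with vertices in increasing order. Then dim K = 2 and the simplices of K are:

  0-simplices (6): [v_0], [v_1], [v_2], [v_3], [v_4], [v_5]
  1-simplices (12): [v_0,v_1], [v_0,v_2], [v_0,v_4], [v_0,v_5], [v_1,v_2], [v_1,v_3], [v_1,v_5], [v_2,v_3], [v_2,v_4], [v_3,v_4], [v_3,v_5], [v_4,v_5]
  2-simplices (8): [v_0,v_1,v_2], [v_0,v_1,v_5], [v_0,v_2,v_4], [v_0,v_4,v_5], [v_1,v_2,v_3], [v_1,v_3,v_5], [v_2,v_3,v_4], [v_3,v_4,v_5]

giving chain groups C_0 ≅ Z^6, C_1 ≅ Z^12, C_2 ≅ Z^8.

Boundary ∂_1: C_1 → C_0 sends each edge [p,q] (with p < q) to q − p. For instance
  ∂[v_2,v_4] = [v_4] − [v_2].
The 6×12 boundary matrix has rank 5 and Smith normal form diag(1,1,1,1,1).

The boundary map ∂_2: C_2 → C_1 sends each 2-simplex [p,q,r] to [q,r] − [p,r] + [p,q]. For instance
  ∂[v_3,v_4,v_5] = [v_4,v_5] − [v_3,v_5] + [v_3,v_4],
  ∂[v_1,v_3,v_5] = [v_3,v_5] − [v_1,v_5] + [v_1,v_3].
The 12×8 boundary matrix has rank 7 and Smith normal form diag(1,1,1,1,1,1,1).

From H_k ≅ ker(∂_k) / im(∂_{k+1}) we obtain:

  H_0: rank C_0 − rank ∂_1 = 6 − 5 = 1, and the invariant factors of ∂_1 are all 1, so H_0 = Z.
  H_1: rank ker ∂_1 − rank ∂_2 = (12 − 5) − 7 = 0, and the invariant factors of ∂_2 are all 1, so H_1 = 0.
  H_2: rank ker ∂_2 − rank ∂_3 = (8 − 7) − 0 = 1, and there is no ∂_3, so H_2 = Z.

As a check, the Euler characteristic is 6 − 12 + 8 = 2, which agrees with 1 − 0 + 1 = 2.

Hence the Betti numbers are b_0 = 1, b_1 = 0, b_2 = 1.

b_0 = 1, b_1 = 0, b_2 = 1.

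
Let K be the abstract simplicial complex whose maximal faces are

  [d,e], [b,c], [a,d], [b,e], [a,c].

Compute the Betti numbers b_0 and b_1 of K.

We work with the vertex ordering a < b < c < d < e. The simplices of K, each written with vertices in increasing order, are:

  0-simplices (5): a, b, c, d, e
  1-simplices (5): ac, ad, bc, be, de

giving chain groups C_0 ≅ Z^5, C_1 ≅ Z^5.

∂_1: C_1 → C_0 sends each edge [p,q] (with p < q) to q − p. For instance
  ∂ac = c − a.
As a 5×5 matrix over Z this has rank 4, with invariant factors (1,1,1,1).

From H_k ≅ ker(∂_k) / im(∂_{k+1}) we obtain:

  H_0: rank C_0 − rank ∂_1 = 5 − 4 = 1, and the invariant factors of ∂_1 are all 1, so H_0 ≅ Z.
  H_1: rank ker ∂_1 − rank ∂_2 = (5 − 4) − 0 = 1, and there is no ∂_2, so H_1 ≅ Z.

As a check, the Euler characteristic is 5 − 5 = 0, which agrees with 1 − 1 = 0.
(K is a triangulation of the circle S^1.)

Hence the Betti numbers are b_0 = 1, b_1 = 1.

b_0 = 1, b_1 = 1.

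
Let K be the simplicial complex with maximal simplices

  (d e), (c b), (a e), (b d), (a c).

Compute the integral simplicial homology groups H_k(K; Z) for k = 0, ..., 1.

K has 5 vertices, 5 edges.
rank ∂_0 = 0, rank ∂_1 = 4 ⇒ b_0 = 5 − 0 − 4 = 1; all invariant factors of ∂_1 are 1 so no torsion. So H_0 = Z.
rank ∂_1 = 4, rank ∂_2 = 0 ⇒ b_1 = 5 − 4 − 0 = 1. So H_1 = Z.

H_0 = Z,  H_1 = Z.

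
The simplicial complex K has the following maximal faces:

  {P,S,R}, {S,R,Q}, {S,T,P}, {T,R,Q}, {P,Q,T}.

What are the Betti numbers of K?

Order the vertices as P < Q < R < S < T. Listing each simplex with vertices in this order, K has dimension 2 with simplices:

  0-simplices (5): P, Q, R, S, T
  1-simplices (10): PQ, PR, PS, PT, QR, QS, QT, RS, RT, ST
  2-simplices (5): PQT, PRS, PST, QRS, QRT

giving chain groups C_0 ≅ Z^5, C_1 ≅ Z^10, C_2 ≅ Z^5.

The boundary map ∂_1: C_1 → C_0 sends each edge [p,q] (with p < q) to q − p.
The resulting 5×10 matrix has rank 4, and its Smith normal form has invariant factors (1,1,1,1).

Boundary ∂_2: C_2 → C_1 acts by ∂[p,q,r] = [q,r] − [p,r] + [p,q]. For instance
  ∂PQT = QT − PT + PQ,
  ∂QRT = RT − QT + QR.
The 10×5 boundary matrix has rank 5 and Smith normal form diag(1,1,1,1,1).

Computing H_k = (kernel of ∂_k) / (image of ∂_{k+1}):

  H_0: rank C_0 − rank ∂_1 = 5 − 4 = 1, and the invariant factors of ∂_1 are all 1, so H_0 ≅ Z.
  H_1: rank ker ∂_1 − rank ∂_2 = (10 − 4) − 5 = 1, and the invariant factors of ∂_2 are all 1, so H_1 ≅ Z.
  H_2: rank ker ∂_2 − rank ∂_3 = (5 − 5) − 0 = 0, and there is no ∂_3, so H_2 ≅ 0.

As a check, the Euler characteristic is 5 − 10 + 5 = 0, which agrees with 1 − 1 + 0 = 0.

Hence the Betti numbers are b_0 = 1, b_1 = 1, b_2 = 0.

b_0 = 1, b_1 = 1, b_2 = 0.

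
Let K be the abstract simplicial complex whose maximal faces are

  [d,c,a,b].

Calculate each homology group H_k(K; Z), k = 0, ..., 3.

H_0 ≅ Z,  H_1 = 0,  H_2 = 0,  H_3 = 0.

Take the total order a < b < c < d on the vertex set. Then K (dimension 3) consists of the simplices:

  0-simplices (4): a, b, c, d
  1-simplices (6): ab, ac, ad, bc, bd, cd
  2-simplices (4): abc, abd, acd, bcd
  3-simplices (1): abcd

giving chain groups C_0 ≅ Z^4, C_1 ≅ Z^6, C_2 ≅ Z^4, C_3 ≅ Z^1.

The boundary map ∂_1: C_1 → C_0 sends each edge [p,q] (with p < q) to q − p. For instance
  ∂ad = d − a.
This gives a 4×6 integer matrix of rank 3; reducing to Smith normal form yields diagonal entries (1,1,1).

Boundary ∂_2: C_2 → C_1 maps a triangle to the signed sum of its edges. For instance
  ∂bcd = cd − bd + bc,
  ∂abc = bc − ac + ab.
As a 6×4 matrix over Z this has rank 3, with invariant factors (1,1,1).

Boundary ∂_3: C_3 → C_2 sends each 3-simplex σ to the alternating sum Σ_i (−1)^i (σ with its i-th vertex removed). For instance
  ∂abcd = bcd − acd + abd − abc.
As a 4×1 matrix over Z this has rank 1, with invariant factors (1).

Now H_k = ker ∂_k / im ∂_{k+1}, so:

  H_0: rank C_0 − rank ∂_1 = 4 − 3 = 1, and the invariant factors of ∂_1 are all 1, so H_0 ≅ Z.
  H_1: rank ker ∂_1 − rank ∂_2 = (6 − 3) − 3 = 0, and the invariant factors of ∂_2 are all 1, so H_1 ≅ 0.
  H_2: rank ker ∂_2 − rank ∂_3 = (4 − 3) − 1 = 0, and the invariant factors of ∂_3 are all 1, so H_2 ≅ 0.
  H_3: rank ker ∂_3 − rank ∂_4 = (1 − 1) − 0 = 0, and there is no ∂_4, so H_3 ≅ 0.

As a check, the Euler characteristic is 4 − 6 + 4 − 1 = 1, which agrees with 1 − 0 + 0 − 0 = 1.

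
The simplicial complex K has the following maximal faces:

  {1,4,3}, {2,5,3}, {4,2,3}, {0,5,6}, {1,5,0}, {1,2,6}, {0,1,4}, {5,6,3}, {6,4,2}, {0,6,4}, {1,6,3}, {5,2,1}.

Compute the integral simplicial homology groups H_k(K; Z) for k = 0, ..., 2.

Take the total order 0 < 1 < 2 < 3 < 4 < 5 < 6 on the vertex set. Then K (dimension 2) consists of the simplices:

  0-simplices (7): [0], [1], [2], [3], [4], [5], [6]
  1-simplices (18): [0,1], [0,4], [0,5], [0,6], [1,2], [1,3], [1,4], [1,5], [1,6], [2,3], [2,4], [2,5], [2,6], [3,4], [3,5], [3,6], [4,6], [5,6]
  2-simplices (12): [0,1,4], [0,1,5], [0,4,6], [0,5,6], [1,2,5], [1,2,6], [1,3,4], [1,3,6], [2,3,4], [2,3,5], [2,4,6], [3,5,6]

giving chain groups C_0 ≅ Z^7, C_1 ≅ Z^18, C_2 ≅ Z^12.

The boundary map ∂_1: C_1 → C_0 is given by ∂[p,q] = [q] − [p]. For instance
  ∂[2,4] = [4] − [2].
The 7×18 boundary matrix has rank 6 and Smith normal form diag(1,1,1,1,1,1).

∂_2: C_2 → C_1 maps a triangle to the signed sum of its edges. For instance
  ∂[0,1,5] = [1,5] − [0,5] + [0,1],
  ∂[2,3,5] = [3,5] − [2,5] + [2,3].
This gives a 18×12 integer matrix of rank 12; reducing to Smith normal form yields diagonal entries (1,1,1,1,1,1,1,1,1,1,1,2).

From H_k ≅ ker(∂_k) / im(∂_{k+1}) we obtain:

  H_0: rank C_0 − rank ∂_1 = 7 − 6 = 1, and the invariant factors of ∂_1 are all 1, so H_0 = Z.
  H_1: rank ker ∂_1 − rank ∂_2 = (18 − 6) − 12 = 0, and ∂_2 has invariant factor 2 > 1, so H_1 = Z/2.
  H_2: rank ker ∂_2 − rank ∂_3 = (12 − 12) − 0 = 0, and there is no ∂_3, so H_2 = 0.

H_0 ≅ Z,  H_1 ≅ Z/2,  H_2 = 0.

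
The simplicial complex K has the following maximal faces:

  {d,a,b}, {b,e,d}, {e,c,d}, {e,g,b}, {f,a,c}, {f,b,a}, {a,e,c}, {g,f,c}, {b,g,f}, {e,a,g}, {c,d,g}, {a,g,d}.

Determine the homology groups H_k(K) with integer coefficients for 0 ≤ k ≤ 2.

H_0 = Z,  H_1 = Z/2Z,  H_2 = 0.

K has 7 vertices, 18 edges, 12 triangles.
rank ∂_0 = 0, rank ∂_1 = 6 ⇒ b_0 = 7 − 0 − 6 = 1; all invariant factors of ∂_1 are 1 so no torsion. So H_0 ≅ Z.
rank ∂_1 = 6, rank ∂_2 = 12 ⇒ b_1 = 18 − 6 − 12 = 0; ∂_2 has invariant factor(s) [2] giving torsion. So H_1 ≅ Z/2Z.
rank ∂_2 = 12, rank ∂_3 = 0 ⇒ b_2 = 12 − 12 − 0 = 0. So H_2 ≅ 0.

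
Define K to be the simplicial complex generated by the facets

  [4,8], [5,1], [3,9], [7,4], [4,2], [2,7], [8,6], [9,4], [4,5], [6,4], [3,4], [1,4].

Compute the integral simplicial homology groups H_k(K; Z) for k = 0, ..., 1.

H_0 ≅ Z,  H_1 ≅ Z^4.

Order the vertices as 1 < 2 < 3 < 4 < 5 < 6 < 7 < 8 < 9. Listing each simplex with vertices in this order, K has dimension 1 with simplices:

  0-simplices (9): [1], [2], [3], [4], [5], [6], [7], [8], [9]
  1-simplices (12): [1,4], [1,5], [2,4], [2,7], [3,4], [3,9], [4,5], [4,6], [4,7], [4,8], [4,9], [6,8]

so the chain groups are C_0 ≅ Z^9, C_1 ≅ Z^12.

The boundary map ∂_1: C_1 → C_0 sends each edge [p,q] (with p < q) to q − p.
This gives a 9×12 integer matrix of rank 8; reducing to Smith normal form yields diagonal entries (1,1,1,1,1,1,1,1).

Computing H_k = (kernel of ∂_k) / (image of ∂_{k+1}):

  H_0: rank C_0 − rank ∂_1 = 9 − 8 = 1, and the invariant factors of ∂_1 are all 1, so H_0 = Z.
  H_1: rank ker ∂_1 − rank ∂_2 = (12 − 8) − 0 = 4, and there is no ∂_2, so H_1 = Z^4.

As a check, the Euler characteristic is 9 − 12 = -3, which agrees with 1 − 4 = -3.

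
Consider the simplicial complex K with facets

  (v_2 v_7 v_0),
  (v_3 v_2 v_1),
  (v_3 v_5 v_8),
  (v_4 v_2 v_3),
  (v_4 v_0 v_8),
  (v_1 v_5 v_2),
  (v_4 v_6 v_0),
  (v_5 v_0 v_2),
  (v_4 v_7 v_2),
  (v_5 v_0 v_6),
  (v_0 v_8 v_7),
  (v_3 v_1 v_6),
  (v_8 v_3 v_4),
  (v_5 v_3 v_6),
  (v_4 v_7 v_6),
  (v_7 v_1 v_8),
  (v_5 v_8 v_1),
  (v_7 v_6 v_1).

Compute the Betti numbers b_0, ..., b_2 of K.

Order the vertices as v_0 < v_1 < v_2 < v_3 < v_4 < v_5 < v_6 < v_7 < v_8. Listing each simplex with vertices in this order, K has dimension 2 with simplices:

  0-simplices (9): [v_0], [v_1], [v_2], [v_3], [v_4], [v_5], [v_6], [v_7], [v_8]
  1-simplices (27): (27 of them)
  2-simplices (18): (18 of them)

so the chain groups are C_0 ≅ Z^9, C_1 ≅ Z^27, C_2 ≅ Z^18.

∂_1: C_1 → C_0 is given by ∂[p,q] = [q] − [p].
This gives a 9×27 integer matrix of rank 8; reducing to Smith normal form yields diagonal entries (1,1,1,1,1,1,1,1).

∂_2: C_2 → C_1 acts by ∂[p,q,r] = [q,r] − [p,r] + [p,q]. For instance
  ∂[v_0,v_7,v_8] = [v_7,v_8] − [v_0,v_8] + [v_0,v_7],
  ∂[v_1,v_5,v_8] = [v_5,v_8] − [v_1,v_8] + [v_1,v_5].
This gives a 27×18 integer matrix of rank 18; reducing to Smith normal form yields diagonal entries (1,1,1,1,1,1,1,1,1,1,1,1,1,1,1,1,1,2).

Reading off H_k = ker ∂_k / im ∂_{k+1}:

  H_0: rank C_0 − rank ∂_1 = 9 − 8 = 1, and the invariant factors of ∂_1 are all 1, so H_0 ≅ Z.
  H_1: rank ker ∂_1 − rank ∂_2 = (27 − 8) − 18 = 1, and ∂_2 has invariant factor 2 > 1, so H_1 ≅ Z × Z/2.
  H_2: rank ker ∂_2 − rank ∂_3 = (18 − 18) − 0 = 0, and there is no ∂_3, so H_2 ≅ 0.

Hence the Betti numbers are b_0 = 1, b_1 = 1, b_2 = 0.

b_0 = 1, b_1 = 1, b_2 = 0.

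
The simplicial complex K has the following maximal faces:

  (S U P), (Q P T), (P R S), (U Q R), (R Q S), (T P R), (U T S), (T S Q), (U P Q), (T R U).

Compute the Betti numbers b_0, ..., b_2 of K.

We work with the vertex ordering P < Q < R < S < T < U. The simplices of K, each written with vertices in increasing order, are:

  0-simplices (6): P, Q, R, S, T, U
  1-simplices (15): PQ, PR, PS, PT, PU, QR, QS, QT, QU, RS, RT, RU, ST, SU, TU
  2-simplices (10): PQT, PQU, PRS, PRT, PSU, QRS, QRU, QST, RTU, STU

so the chain groups are C_0 ≅ Z^6, C_1 ≅ Z^15, C_2 ≅ Z^10.

Boundary ∂_1: C_1 → C_0 sends each edge [p,q] (with p < q) to q − p.
As a 6×15 matrix over Z this has rank 5, with invariant factors (1,1,1,1,1).

The boundary map ∂_2: C_2 → C_1 acts by ∂[p,q,r] = [q,r] − [p,r] + [p,q]. For instance
  ∂QST = ST − QT + QS,
  ∂PSU = SU − PU + PS.
The resulting 15×10 matrix has rank 10, and its Smith normal form has invariant factors (1,1,1,1,1,1,1,1,1,2).

Reading off H_k = ker ∂_k / im ∂_{k+1}:

  H_0: rank C_0 − rank ∂_1 = 6 − 5 = 1, and the invariant factors of ∂_1 are all 1, so H_0 = Z.
  H_1: rank ker ∂_1 − rank ∂_2 = (15 − 5) − 10 = 0, and ∂_2 has invariant factor 2 > 1, so H_1 = Z_2.
  H_2: rank ker ∂_2 − rank ∂_3 = (10 − 10) − 0 = 0, and there is no ∂_3, so H_2 = 0.

As a check, the Euler characteristic is 6 − 15 + 10 = 1, which agrees with 1 − 0 + 0 = 1.

Hence the Betti numbers are b_0 = 1, b_1 = 0, b_2 = 0.

b_0 = 1, b_1 = 0, b_2 = 0.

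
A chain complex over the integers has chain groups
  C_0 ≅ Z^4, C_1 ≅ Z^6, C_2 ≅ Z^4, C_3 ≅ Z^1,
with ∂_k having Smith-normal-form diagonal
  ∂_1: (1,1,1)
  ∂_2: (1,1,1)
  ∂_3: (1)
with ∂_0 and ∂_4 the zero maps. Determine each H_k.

H_0 ≅ Z,  H_1 = 0,  H_2 = 0,  H_3 = 0.

H_0: b_0 = 4 − 0 − 3 = 1; torsion from ∂_1 factors > 1: none. So H_0 ≅ Z.
H_1: b_1 = 6 − 3 − 3 = 0; torsion from ∂_2 factors > 1: none. So H_1 ≅ 0.
H_2: b_2 = 4 − 3 − 1 = 0; torsion from ∂_3 factors > 1: none. So H_2 ≅ 0.
H_3: b_3 = 1 − 1 − 0 = 0; torsion from ∂_4 factors > 1: none. So H_3 ≅ 0.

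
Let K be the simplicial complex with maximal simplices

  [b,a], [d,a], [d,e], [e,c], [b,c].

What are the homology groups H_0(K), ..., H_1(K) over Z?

We work with the vertex ordering a < b < c < d < e. The simplices of K, each written with vertices in increasing order, are:

  0-simplices (5): a, b, c, d, e
  1-simplices (5): ab, ad, bc, ce, de

Hence C_0 ≅ Z^5, C_1 ≅ Z^5.

The boundary map ∂_1: C_1 → C_0 maps an edge to its endpoints' difference, ∂[p,q] = q − p.
The resulting 5×5 matrix has rank 4, and its Smith normal form has invariant factors (1,1,1,1).

Now H_k = ker ∂_k / im ∂_{k+1}, so:

  H_0: rank C_0 − rank ∂_1 = 5 − 4 = 1, and the invariant factors of ∂_1 are all 1, so H_0 = Z.
  H_1: rank ker ∂_1 − rank ∂_2 = (5 − 4) − 0 = 1, and there is no ∂_2, so H_1 = Z.

As a check, the Euler characteristic is 5 − 5 = 0, which agrees with 1 − 1 = 0.

H_0 ≅ Z,  H_1 ≅ Z.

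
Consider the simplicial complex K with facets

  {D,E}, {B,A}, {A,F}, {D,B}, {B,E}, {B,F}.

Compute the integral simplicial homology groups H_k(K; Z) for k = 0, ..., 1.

Fix the vertex order A < B < D < E < F and write every simplex with vertices in increasing order. Then dim K = 1 and the simplices of K are:

  0-simplices (5): A, B, D, E, F
  1-simplices (6): AB, AF, BD, BE, BF, DE

Hence C_0 ≅ Z^5, C_1 ≅ Z^6.

∂_1: C_1 → C_0 sends each edge [p,q] (with p < q) to q − p.
The resulting 5×6 matrix has rank 4, and its Smith normal form has invariant factors (1,1,1,1).

Now H_k = ker ∂_k / im ∂_{k+1}, so:

  H_0: rank C_0 − rank ∂_1 = 5 − 4 = 1, and the invariant factors of ∂_1 are all 1, so H_0 ≅ Z.
  H_1: rank ker ∂_1 − rank ∂_2 = (6 − 4) − 0 = 2, and there is no ∂_2, so H_1 ≅ Z^2.

As a check, the Euler characteristic is 5 − 6 = -1, which agrees with 1 − 2 = -1.

H_0 = Z,  H_1 = Z^2.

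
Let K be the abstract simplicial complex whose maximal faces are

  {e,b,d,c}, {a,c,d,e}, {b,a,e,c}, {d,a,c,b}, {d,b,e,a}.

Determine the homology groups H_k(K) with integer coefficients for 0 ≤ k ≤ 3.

H_0 = Z,  H_1 = 0,  H_2 = 0,  H_3 = Z.

K has 5 vertices, 10 edges, 10 triangles, 5 3-simplices.
rank ∂_0 = 0, rank ∂_1 = 4 ⇒ b_0 = 5 − 0 − 4 = 1; all invariant factors of ∂_1 are 1 so no torsion. So H_0 ≅ Z.
rank ∂_1 = 4, rank ∂_2 = 6 ⇒ b_1 = 10 − 4 − 6 = 0; all invariant factors of ∂_2 are 1 so no torsion. So H_1 ≅ 0.
rank ∂_2 = 6, rank ∂_3 = 4 ⇒ b_2 = 10 − 6 − 4 = 0; all invariant factors of ∂_3 are 1 so no torsion. So H_2 ≅ 0.
rank ∂_3 = 4, rank ∂_4 = 0 ⇒ b_3 = 5 − 4 − 0 = 1. So H_3 ≅ Z.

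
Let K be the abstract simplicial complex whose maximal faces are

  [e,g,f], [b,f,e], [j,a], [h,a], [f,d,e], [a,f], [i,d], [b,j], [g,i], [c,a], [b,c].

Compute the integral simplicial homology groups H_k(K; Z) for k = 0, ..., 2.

We work with the vertex ordering a < b < c < d < e < f < g < h < i < j. The simplices of K, each written with vertices in increasing order, are:

  0-simplices (10): a, b, c, d, e, f, g, h, i, j
  1-simplices (15): ac, af, ah, aj, bc, be, bf, bj, de, df, di, ef, eg, fg, gi
  2-simplices (3): bef, def, efg

giving chain groups C_0 ≅ Z^10, C_1 ≅ Z^15, C_2 ≅ Z^3.

The boundary map ∂_1: C_1 → C_0 is given by ∂[p,q] = [q] − [p]. For instance
  ∂bf = f − b.
As a 10×15 matrix over Z this has rank 9, with invariant factors (1,1,1,1,1,1,1,1,1).

∂_2: C_2 → C_1 acts by ∂[p,q,r] = [q,r] − [p,r] + [p,q]. For instance
  ∂efg = fg − eg + ef,
  ∂bef = ef − bf + be.
The resulting 15×3 matrix has rank 3, and its Smith normal form has invariant factors (1,1,1).

Computing H_k = (kernel of ∂_k) / (image of ∂_{k+1}):

  H_0: rank C_0 − rank ∂_1 = 10 − 9 = 1, and the invariant factors of ∂_1 are all 1, so H_0 ≅ Z.
  H_1: rank ker ∂_1 − rank ∂_2 = (15 − 9) − 3 = 3, and the invariant factors of ∂_2 are all 1, so H_1 ≅ Z^3.
  H_2: rank ker ∂_2 − rank ∂_3 = (3 − 3) − 0 = 0, and there is no ∂_3, so H_2 ≅ 0.

H_0 = Z,  H_1 = Z^3,  H_2 = 0.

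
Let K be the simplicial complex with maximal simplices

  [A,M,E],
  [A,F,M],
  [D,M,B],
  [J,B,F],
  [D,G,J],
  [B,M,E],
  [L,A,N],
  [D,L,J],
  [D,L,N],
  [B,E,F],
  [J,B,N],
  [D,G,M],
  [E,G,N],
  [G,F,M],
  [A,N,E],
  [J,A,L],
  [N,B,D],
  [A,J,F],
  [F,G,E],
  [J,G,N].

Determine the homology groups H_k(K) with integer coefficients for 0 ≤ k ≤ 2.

We work with the vertex ordering A < B < D < E < F < G < J < L < M < N. The simplices of K, each written with vertices in increasing order, are:

  0-simplices (10): A, B, D, E, F, G, J, L, M, N
  1-simplices (30): AE, AF, AJ, AL, AM, AN, BD, BE, BF, BJ, BM, BN, DG, DJ, DL, DM, DN, EF, EG, EM, EN, FG, FJ, FM, GJ, GM, GN, JL, JN, LN
  2-simplices (20): AEM, AEN, AFJ, AFM, AJL, ALN, BDM, BDN, BEF, BEM, BFJ, BJN, DGJ, DGM, DJL, DLN, EFG, EGN, FGM, GJN

so the chain groups are C_0 ≅ Z^10, C_1 ≅ Z^30, C_2 ≅ Z^20.

∂_1: C_1 → C_0 is given by ∂[p,q] = [q] − [p].
The 10×30 boundary matrix has rank 9 and Smith normal form diag(1,1,1,1,1,1,1,1,1).

∂_2: C_2 → C_1 maps a triangle to the signed sum of its edges. For instance
  ∂DGM = GM − DM + DG,
  ∂BJN = JN − BN + BJ.
The 30×20 boundary matrix has rank 20 and Smith normal form diag(1,1,1,1,1,1,1,1,1,1,1,1,1,1,1,1,1,1,1,2).

Computing H_k = (kernel of ∂_k) / (image of ∂_{k+1}):

  H_0: rank C_0 − rank ∂_1 = 10 − 9 = 1, and the invariant factors of ∂_1 are all 1, so H_0 ≅ Z.
  H_1: rank ker ∂_1 − rank ∂_2 = (30 − 9) − 20 = 1, and ∂_2 has invariant factor 2 > 1, so H_1 ≅ Z × Z/2.
  H_2: rank ker ∂_2 − rank ∂_3 = (20 − 20) − 0 = 0, and there is no ∂_3, so H_2 ≅ 0.

As a check, the Euler characteristic is 10 − 30 + 20 = 0, which agrees with 1 − 1 + 0 = 0.

H_0 ≅ Z,  H_1 ≅ Z × Z/2,  H_2 = 0.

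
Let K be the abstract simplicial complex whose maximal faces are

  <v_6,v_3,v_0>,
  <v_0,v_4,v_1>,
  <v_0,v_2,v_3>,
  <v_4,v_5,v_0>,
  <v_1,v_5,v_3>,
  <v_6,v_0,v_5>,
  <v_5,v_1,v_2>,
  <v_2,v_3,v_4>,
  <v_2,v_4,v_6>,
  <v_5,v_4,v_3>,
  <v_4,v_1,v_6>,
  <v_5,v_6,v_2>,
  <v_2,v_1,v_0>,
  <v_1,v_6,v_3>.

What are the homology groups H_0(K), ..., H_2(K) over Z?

H_0 ≅ Z,  H_1 ≅ Z^2,  H_2 ≅ Z.

We work with the vertex ordering v_0 < v_1 < v_2 < v_3 < v_4 < v_5 < v_6. The simplices of K, each written with vertices in increasing order, are:

  0-simplices (7): [v_0], [v_1], [v_2], [v_3], [v_4], [v_5], [v_6]
  1-simplices (21): (21 of them)
  2-simplices (14): (14 of them)

so the chain groups are C_0 ≅ Z^7, C_1 ≅ Z^21, C_2 ≅ Z^14.

Boundary ∂_1: C_1 → C_0 sends each edge [p,q] (with p < q) to q − p.
The 7×21 boundary matrix has rank 6 and Smith normal form diag(1,1,1,1,1,1).

Boundary ∂_2: C_2 → C_1 sends each 2-simplex [p,q,r] to [q,r] − [p,r] + [p,q]. For instance
  ∂[v_1,v_3,v_5] = [v_3,v_5] − [v_1,v_5] + [v_1,v_3],
  ∂[v_0,v_4,v_5] = [v_4,v_5] − [v_0,v_5] + [v_0,v_4].
This gives a 21×14 integer matrix of rank 13; reducing to Smith normal form yields diagonal entries (1,1,1,1,1,1,1,1,1,1,1,1,1).

Now H_k = ker ∂_k / im ∂_{k+1}, so:

  H_0: rank C_0 − rank ∂_1 = 7 − 6 = 1, and the invariant factors of ∂_1 are all 1, so H_0 ≅ Z.
  H_1: rank ker ∂_1 − rank ∂_2 = (21 − 6) − 13 = 2, and the invariant factors of ∂_2 are all 1, so H_1 ≅ Z^2.
  H_2: rank ker ∂_2 − rank ∂_3 = (14 − 13) − 0 = 1, and there is no ∂_3, so H_2 ≅ Z.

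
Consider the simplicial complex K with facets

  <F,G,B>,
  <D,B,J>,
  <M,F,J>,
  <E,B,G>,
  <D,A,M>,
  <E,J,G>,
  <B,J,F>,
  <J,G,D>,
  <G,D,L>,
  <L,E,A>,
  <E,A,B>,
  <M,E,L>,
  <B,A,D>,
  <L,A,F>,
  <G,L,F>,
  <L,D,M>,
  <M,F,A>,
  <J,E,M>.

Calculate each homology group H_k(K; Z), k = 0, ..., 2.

H_0 ≅ Z,  H_1 ≅ Z ⊕ Z/2,  H_2 = 0.

We work with the vertex ordering A < B < D < E < F < G < J < L < M. The simplices of K, each written with vertices in increasing order, are:

  0-simplices (9): A, B, D, E, F, G, J, L, M
  1-simplices (27): AB, AD, AE, AF, AL, AM, BD, BE, BF, BG, BJ, DG, DJ, DL, DM, EG, EJ, EL, EM, FG, FJ, FL, FM, GJ, GL, JM, LM
  2-simplices (18): ABD, ABE, ADM, AEL, AFL, AFM, BDJ, BEG, BFG, BFJ, DGJ, DGL, DLM, EGJ, EJM, ELM, FGL, FJM

Hence C_0 ≅ Z^9, C_1 ≅ Z^27, C_2 ≅ Z^18.

The boundary map ∂_1: C_1 → C_0 maps an edge to its endpoints' difference, ∂[p,q] = q − p.
This gives a 9×27 integer matrix of rank 8; reducing to Smith normal form yields diagonal entries (1,1,1,1,1,1,1,1).

∂_2: C_2 → C_1 maps a triangle to the signed sum of its edges. For instance
  ∂BDJ = DJ − BJ + BD,
  ∂EGJ = GJ − EJ + EG.
This gives a 27×18 integer matrix of rank 18; reducing to Smith normal form yields diagonal entries (1,1,1,1,1,1,1,1,1,1,1,1,1,1,1,1,1,2).

Reading off H_k = ker ∂_k / im ∂_{k+1}:

  H_0: rank C_0 − rank ∂_1 = 9 − 8 = 1, and the invariant factors of ∂_1 are all 1, so H_0 = Z.
  H_1: rank ker ∂_1 − rank ∂_2 = (27 − 8) − 18 = 1, and ∂_2 has invariant factor 2 > 1, so H_1 = Z ⊕ Z/2.
  H_2: rank ker ∂_2 − rank ∂_3 = (18 − 18) − 0 = 0, and there is no ∂_3, so H_2 = 0.

(K is a triangulation of the Klein bottle.)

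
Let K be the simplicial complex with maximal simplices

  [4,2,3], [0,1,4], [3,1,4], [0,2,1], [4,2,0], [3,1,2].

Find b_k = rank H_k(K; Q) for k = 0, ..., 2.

b_0 = 1, b_1 = 0, b_2 = 1.

Fix the vertex order 0 < 1 < 2 < 3 < 4 and write every simplex with vertices in increasing order. Then dim K = 2 and the simplices of K are:

  0-simplices (5): [0], [1], [2], [3], [4]
  1-simplices (9): [0,1], [0,2], [0,4], [1,2], [1,3], [1,4], [2,3], [2,4], [3,4]
  2-simplices (6): [0,1,2], [0,1,4], [0,2,4], [1,2,3], [1,3,4], [2,3,4]

so the chain groups are C_0 ≅ Z^5, C_1 ≅ Z^9, C_2 ≅ Z^6.

Boundary ∂_1: C_1 → C_0 maps an edge to its endpoints' difference, ∂[p,q] = q − p. For instance
  ∂[1,2] = [2] − [1].
The 5×9 boundary matrix has rank 4 and Smith normal form diag(1,1,1,1).

∂_2: C_2 → C_1 maps a triangle to the signed sum of its edges. For instance
  ∂[1,2,3] = [2,3] − [1,3] + [1,2],
  ∂[0,2,4] = [2,4] − [0,4] + [0,2].
The 9×6 boundary matrix has rank 5 and Smith normal form diag(1,1,1,1,1).

Computing H_k = (kernel of ∂_k) / (image of ∂_{k+1}):

  H_0: rank C_0 − rank ∂_1 = 5 − 4 = 1, and the invariant factors of ∂_1 are all 1, so H_0 ≅ Z.
  H_1: rank ker ∂_1 − rank ∂_2 = (9 − 4) − 5 = 0, and the invariant factors of ∂_2 are all 1, so H_1 ≅ 0.
  H_2: rank ker ∂_2 − rank ∂_3 = (6 − 5) − 0 = 1, and there is no ∂_3, so H_2 ≅ Z.

As a check, the Euler characteristic is 5 − 9 + 6 = 2, which agrees with 1 − 0 + 1 = 2.

Hence the Betti numbers are b_0 = 1, b_1 = 0, b_2 = 1.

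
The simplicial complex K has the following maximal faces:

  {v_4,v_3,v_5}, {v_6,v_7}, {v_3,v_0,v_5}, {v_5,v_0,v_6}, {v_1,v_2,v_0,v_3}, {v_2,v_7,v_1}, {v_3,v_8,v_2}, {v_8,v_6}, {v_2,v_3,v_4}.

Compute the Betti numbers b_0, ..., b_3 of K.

b_0 = 1, b_1 = 2, b_2 = 0, b_3 = 0.

Fix the vertex order v_0 < v_1 < v_2 < v_3 < v_4 < v_5 < v_6 < v_7 < v_8 and write every simplex with vertices in increasing order. Then dim K = 3 and the simplices of K are:

  0-simplices (9): [v_0], [v_1], [v_2], [v_3], [v_4], [v_5], [v_6], [v_7], [v_8]
  1-simplices (19): (19 of them)
  2-simplices (10): [v_0,v_1,v_2], [v_0,v_1,v_3], [v_0,v_2,v_3], [v_0,v_3,v_5], [v_0,v_5,v_6], [v_1,v_2,v_3], [v_1,v_2,v_7], [v_2,v_3,v_4], [v_2,v_3,v_8], [v_3,v_4,v_5]
  3-simplices (1): [v_0,v_1,v_2,v_3]

Hence C_0 ≅ Z^9, C_1 ≅ Z^19, C_2 ≅ Z^10, C_3 ≅ Z^1.

Boundary ∂_1: C_1 → C_0 is given by ∂[p,q] = [q] − [p].
As a 9×19 matrix over Z this has rank 8, with invariant factors (1,1,1,1,1,1,1,1).

Boundary ∂_2: C_2 → C_1 maps a triangle to the signed sum of its edges. For instance
  ∂[v_0,v_1,v_3] = [v_1,v_3] − [v_0,v_3] + [v_0,v_1],
  ∂[v_0,v_1,v_2] = [v_1,v_2] − [v_0,v_2] + [v_0,v_1].
As a 19×10 matrix over Z this has rank 9, with invariant factors (1,1,1,1,1,1,1,1,1).

∂_3: C_3 → C_2 sends each 3-simplex σ to the alternating sum Σ_i (−1)^i (σ with its i-th vertex removed). For instance
  ∂[v_0,v_1,v_2,v_3] = [v_1,v_2,v_3] − [v_0,v_2,v_3] + [v_0,v_1,v_3] − [v_0,v_1,v_2].
As a 10×1 matrix over Z this has rank 1, with invariant factors (1).

Computing H_k = (kernel of ∂_k) / (image of ∂_{k+1}):

  H_0: rank C_0 − rank ∂_1 = 9 − 8 = 1, and the invariant factors of ∂_1 are all 1, so H_0 = Z.
  H_1: rank ker ∂_1 − rank ∂_2 = (19 − 8) − 9 = 2, and the invariant factors of ∂_2 are all 1, so H_1 = Z^2.
  H_2: rank ker ∂_2 − rank ∂_3 = (10 − 9) − 1 = 0, and the invariant factors of ∂_3 are all 1, so H_2 = 0.
  H_3: rank ker ∂_3 − rank ∂_4 = (1 − 1) − 0 = 0, and there is no ∂_4, so H_3 = 0.

As a check, the Euler characteristic is 9 − 19 + 10 − 1 = -1, which agrees with 1 − 2 + 0 − 0 = -1.

Hence the Betti numbers are b_0 = 1, b_1 = 2, b_2 = 0, b_3 = 0.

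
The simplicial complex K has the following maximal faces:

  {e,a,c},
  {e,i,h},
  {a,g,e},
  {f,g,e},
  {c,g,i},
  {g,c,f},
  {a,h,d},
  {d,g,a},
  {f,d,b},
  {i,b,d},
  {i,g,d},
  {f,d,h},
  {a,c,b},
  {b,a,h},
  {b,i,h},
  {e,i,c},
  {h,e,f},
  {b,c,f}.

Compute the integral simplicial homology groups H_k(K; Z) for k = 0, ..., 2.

H_0 = Z,  H_1 = Z ⊕ Z_2,  H_2 = 0.

Take the total order a < b < c < d < e < f < g < h < i on the vertex set. Then K (dimension 2) consists of the simplices:

  0-simplices (9): a, b, c, d, e, f, g, h, i
  1-simplices (27): ab, ac, ad, ae, ag, ah, bc, bd, bf, bh, bi, ce, cf, cg, ci, df, dg, dh, di, ef, eg, eh, ei, fg, fh, gi, hi
  2-simplices (18): abc, abh, ace, adg, adh, aeg, bcf, bdf, bdi, bhi, cei, cfg, cgi, dfh, dgi, efg, efh, ehi

so the chain groups are C_0 ≅ Z^9, C_1 ≅ Z^27, C_2 ≅ Z^18.

∂_1: C_1 → C_0 maps an edge to its endpoints' difference, ∂[p,q] = q − p. For instance
  ∂ac = c − a.
This gives a 9×27 integer matrix of rank 8; reducing to Smith normal form yields diagonal entries (1,1,1,1,1,1,1,1).

The boundary map ∂_2: C_2 → C_1 maps a triangle to the signed sum of its edges. For instance
  ∂ace = ce − ae + ac,
  ∂dgi = gi − di + dg.
The resulting 27×18 matrix has rank 18, and its Smith normal form has invariant factors (1,1,1,1,1,1,1,1,1,1,1,1,1,1,1,1,1,2).

Computing H_k = (kernel of ∂_k) / (image of ∂_{k+1}):

  H_0: rank C_0 − rank ∂_1 = 9 − 8 = 1, and the invariant factors of ∂_1 are all 1, so H_0 ≅ Z.
  H_1: rank ker ∂_1 − rank ∂_2 = (27 − 8) − 18 = 1, and ∂_2 has invariant factor 2 > 1, so H_1 ≅ Z ⊕ Z_2.
  H_2: rank ker ∂_2 − rank ∂_3 = (18 − 18) − 0 = 0, and there is no ∂_3, so H_2 ≅ 0.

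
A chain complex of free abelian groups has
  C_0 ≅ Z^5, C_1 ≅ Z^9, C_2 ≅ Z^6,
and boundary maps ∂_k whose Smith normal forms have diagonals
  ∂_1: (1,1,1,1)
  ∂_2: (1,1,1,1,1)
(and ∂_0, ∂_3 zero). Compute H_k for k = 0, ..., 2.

H_0 = Z,  H_1 = 0,  H_2 = Z.

H_0: b_0 = 5 − 0 − 4 = 1; torsion from ∂_1 factors > 1: none. So H_0 = Z.
H_1: b_1 = 9 − 4 − 5 = 0; torsion from ∂_2 factors > 1: none. So H_1 = 0.
H_2: b_2 = 6 − 5 − 0 = 1; torsion from ∂_3 factors > 1: none. So H_2 = Z.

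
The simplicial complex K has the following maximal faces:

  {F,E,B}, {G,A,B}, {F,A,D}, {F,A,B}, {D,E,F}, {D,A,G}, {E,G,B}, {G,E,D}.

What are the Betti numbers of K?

b_0 = 1, b_1 = 0, b_2 = 1.

Take the total order A < B < D < E < F < G on the vertex set. Then K (dimension 2) consists of the simplices:

  0-simplices (6): A, B, D, E, F, G
  1-simplices (12): AB, AD, AF, AG, BE, BF, BG, DE, DF, DG, EF, EG
  2-simplices (8): ABF, ABG, ADF, ADG, BEF, BEG, DEF, DEG

giving chain groups C_0 ≅ Z^6, C_1 ≅ Z^12, C_2 ≅ Z^8.

Boundary ∂_1: C_1 → C_0 is given by ∂[p,q] = [q] − [p]. For instance
  ∂AD = D − A.
This gives a 6×12 integer matrix of rank 5; reducing to Smith normal form yields diagonal entries (1,1,1,1,1).

Boundary ∂_2: C_2 → C_1 acts by ∂[p,q,r] = [q,r] − [p,r] + [p,q]. For instance
  ∂DEF = EF − DF + DE,
  ∂BEF = EF − BF + BE.
The 12×8 boundary matrix has rank 7 and Smith normal form diag(1,1,1,1,1,1,1).

Now H_k = ker ∂_k / im ∂_{k+1}, so:

  H_0: rank C_0 − rank ∂_1 = 6 − 5 = 1, and the invariant factors of ∂_1 are all 1, so H_0 ≅ Z.
  H_1: rank ker ∂_1 − rank ∂_2 = (12 − 5) − 7 = 0, and the invariant factors of ∂_2 are all 1, so H_1 ≅ 0.
  H_2: rank ker ∂_2 − rank ∂_3 = (8 − 7) − 0 = 1, and there is no ∂_3, so H_2 ≅ Z.

(K is a triangulation of the 2-sphere S^2.)

Hence the Betti numbers are b_0 = 1, b_1 = 0, b_2 = 1.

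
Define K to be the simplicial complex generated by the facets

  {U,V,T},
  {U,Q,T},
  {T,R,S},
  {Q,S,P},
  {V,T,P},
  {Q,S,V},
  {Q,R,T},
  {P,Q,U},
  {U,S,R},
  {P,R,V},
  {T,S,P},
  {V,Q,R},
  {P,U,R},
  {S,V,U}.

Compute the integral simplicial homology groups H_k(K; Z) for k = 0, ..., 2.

H_0 ≅ Z,  H_1 ≅ Z^2,  H_2 ≅ Z.

We work with the vertex ordering P < Q < R < S < T < U < V. The simplices of K, each written with vertices in increasing order, are:

  0-simplices (7): P, Q, R, S, T, U, V
  1-simplices (21): PQ, PR, PS, PT, PU, PV, QR, QS, QT, QU, QV, RS, RT, RU, RV, ST, SU, SV, TU, TV, UV
  2-simplices (14): PQS, PQU, PRU, PRV, PST, PTV, QRT, QRV, QSV, QTU, RST, RSU, SUV, TUV

Hence C_0 ≅ Z^7, C_1 ≅ Z^21, C_2 ≅ Z^14.

Boundary ∂_1: C_1 → C_0 is given by ∂[p,q] = [q] − [p].
As a 7×21 matrix over Z this has rank 6, with invariant factors (1,1,1,1,1,1).

Boundary ∂_2: C_2 → C_1 acts by ∂[p,q,r] = [q,r] − [p,r] + [p,q]. For instance
  ∂PTV = TV − PV + PT,
  ∂PRU = RU − PU + PR.
The 21×14 boundary matrix has rank 13 and Smith normal form diag(1,1,1,1,1,1,1,1,1,1,1,1,1).

Now H_k = ker ∂_k / im ∂_{k+1}, so:

  H_0: rank C_0 − rank ∂_1 = 7 − 6 = 1, and the invariant factors of ∂_1 are all 1, so H_0 = Z.
  H_1: rank ker ∂_1 − rank ∂_2 = (21 − 6) − 13 = 2, and the invariant factors of ∂_2 are all 1, so H_1 = Z^2.
  H_2: rank ker ∂_2 − rank ∂_3 = (14 − 13) − 0 = 1, and there is no ∂_3, so H_2 = Z.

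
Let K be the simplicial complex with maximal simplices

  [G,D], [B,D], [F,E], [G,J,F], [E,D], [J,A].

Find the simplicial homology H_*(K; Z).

Order the vertices as A < B < D < E < F < G < J. Listing each simplex with vertices in this order, K has dimension 2 with simplices:

  0-simplices (7): A, B, D, E, F, G, J
  1-simplices (8): AJ, BD, DE, DG, EF, FG, FJ, GJ
  2-simplices (1): FGJ

Hence C_0 ≅ Z^7, C_1 ≅ Z^8, C_2 ≅ Z^1.

Boundary ∂_1: C_1 → C_0 is given by ∂[p,q] = [q] − [p]. For instance
  ∂FJ = J − F.
This gives a 7×8 integer matrix of rank 6; reducing to Smith normal form yields diagonal entries (1,1,1,1,1,1).

Boundary ∂_2: C_2 → C_1 sends each 2-simplex [p,q,r] to [q,r] − [p,r] + [p,q]. For instance
  ∂FGJ = GJ − FJ + FG.
This gives a 8×1 integer matrix of rank 1; reducing to Smith normal form yields diagonal entries (1).

From H_k ≅ ker(∂_k) / im(∂_{k+1}) we obtain:

  H_0: rank C_0 − rank ∂_1 = 7 − 6 = 1, and the invariant factors of ∂_1 are all 1, so H_0 ≅ Z.
  H_1: rank ker ∂_1 − rank ∂_2 = (8 − 6) − 1 = 1, and the invariant factors of ∂_2 are all 1, so H_1 ≅ Z.
  H_2: rank ker ∂_2 − rank ∂_3 = (1 − 1) − 0 = 0, and there is no ∂_3, so H_2 ≅ 0.

As a check, the Euler characteristic is 7 − 8 + 1 = 0, which agrees with 1 − 1 + 0 = 0.

H_0 = Z,  H_1 = Z,  H_2 = 0.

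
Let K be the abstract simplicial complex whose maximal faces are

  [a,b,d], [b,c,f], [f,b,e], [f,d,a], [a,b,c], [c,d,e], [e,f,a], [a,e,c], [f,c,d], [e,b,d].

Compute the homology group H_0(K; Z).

H_0 ≅ Z.

Order the vertices as a < b < c < d < e < f. Listing each simplex with vertices in this order, K has dimension 2 with simplices:

  0-simplices (6): a, b, c, d, e, f
  1-simplices (15): ab, ac, ad, ae, af, bc, bd, be, bf, cd, ce, cf, de, df, ef
  2-simplices (10): abc, abd, ace, adf, aef, bcf, bde, bef, cde, cdf

giving chain groups C_0 ≅ Z^6, C_1 ≅ Z^15, C_2 ≅ Z^10.

∂_1: C_1 → C_0 sends each edge [p,q] (with p < q) to q − p. For instance
  ∂cf = f − c.
As a 6×15 matrix over Z this has rank 5, with invariant factors (1,1,1,1,1).

Boundary ∂_2: C_2 → C_1 acts by ∂[p,q,r] = [q,r] − [p,r] + [p,q]. For instance
  ∂abd = bd − ad + ab,
  ∂bef = ef − bf + be.
This gives a 15×10 integer matrix of rank 10; reducing to Smith normal form yields diagonal entries (1,1,1,1,1,1,1,1,1,2).

Now H_k = ker ∂_k / im ∂_{k+1}, so:

  H_0: rank C_0 − rank ∂_1 = 6 − 5 = 1, and the invariant factors of ∂_1 are all 1, so H_0 ≅ Z.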